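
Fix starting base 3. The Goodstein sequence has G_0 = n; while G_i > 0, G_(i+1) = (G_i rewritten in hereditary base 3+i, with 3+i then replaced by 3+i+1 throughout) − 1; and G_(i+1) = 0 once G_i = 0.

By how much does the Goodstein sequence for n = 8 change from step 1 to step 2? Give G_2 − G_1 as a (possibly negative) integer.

i=0: 8 = 2·3 + 2 (b=3); 3→4: 2·4 + 2 = 10; 10−1 = 9
i=1: 9 = 2·4 + 1 (b=4); 4→5: 2·5 + 1 = 11; 11−1 = 10

1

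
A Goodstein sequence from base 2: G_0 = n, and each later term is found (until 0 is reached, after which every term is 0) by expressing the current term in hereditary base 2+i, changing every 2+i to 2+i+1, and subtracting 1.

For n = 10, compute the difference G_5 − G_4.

3935819

[0] 10 ≡ 2^(2 + 1) + 2 (base 2). Lift 3: 84. −1: 83.
[1] 83 ≡ 3^(3 + 1) + 2 (base 3). Lift 4: 1026. −1: 1025.
[2] 1025 ≡ 4^(4 + 1) + 1 (base 4). Lift 5: 15626. −1: 15625.
[3] 15625 ≡ 5^(5 + 1) (base 5). Lift 6: 279936. −1: 279935.
[4] 279935 ≡ 5·6^6 + 5·6^5 + 5·6^4 + 5·6^3 + 5·6^2 + 5·6 + 5 (base 6). Lift 7: 4215755. −1: 4215754.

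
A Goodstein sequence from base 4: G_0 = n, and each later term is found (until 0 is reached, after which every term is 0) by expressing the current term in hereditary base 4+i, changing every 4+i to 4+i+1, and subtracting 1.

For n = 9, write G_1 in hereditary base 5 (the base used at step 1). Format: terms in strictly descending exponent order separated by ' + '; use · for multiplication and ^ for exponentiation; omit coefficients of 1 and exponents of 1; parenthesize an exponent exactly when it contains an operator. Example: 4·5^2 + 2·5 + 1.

2·5

9 —HB4→ 2·4 + 1 —bump→ 2·5 + 1 = 11 —(−1)→ 10
10 —HB5→ 2·5 —bump→ 2·6 = 12 —(−1)→ 11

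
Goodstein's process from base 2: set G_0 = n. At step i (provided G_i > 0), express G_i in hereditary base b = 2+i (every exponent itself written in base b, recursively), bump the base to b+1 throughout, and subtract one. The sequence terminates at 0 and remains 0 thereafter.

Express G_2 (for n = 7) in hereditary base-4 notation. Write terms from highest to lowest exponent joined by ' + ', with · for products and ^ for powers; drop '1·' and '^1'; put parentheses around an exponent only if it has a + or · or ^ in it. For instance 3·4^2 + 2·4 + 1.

4^4 + 3

step 0: 7 = 2^2 + 2 + 1; sub 3 for 2: 3^3 + 3 + 1; = 31; G_1 = 31−1 = 30
step 1: 30 = 3^3 + 3; sub 4 for 3: 4^4 + 4; = 260; G_2 = 260−1 = 259
step 2: 259 = 4^4 + 3; sub 5 for 4: 5^5 + 3; = 3128; G_3 = 3128−1 = 3127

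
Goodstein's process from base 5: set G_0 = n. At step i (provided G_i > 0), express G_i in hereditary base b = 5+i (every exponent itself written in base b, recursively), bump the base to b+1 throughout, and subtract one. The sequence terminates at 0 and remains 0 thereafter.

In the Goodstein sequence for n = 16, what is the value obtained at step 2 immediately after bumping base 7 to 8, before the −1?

G_0 = 16. HB_5(16) = 3·5 + 1. Bump = 19. G_1 = 18.
G_1 = 18. HB_6(18) = 3·6. Bump = 21. G_2 = 20.
G_2 = 20. HB_7(20) = 2·7 + 6. Bump = 22. G_3 = 21.

22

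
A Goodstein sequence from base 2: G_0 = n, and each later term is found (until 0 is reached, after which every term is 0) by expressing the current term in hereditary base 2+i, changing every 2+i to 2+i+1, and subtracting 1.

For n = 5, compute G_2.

base 2: 5 = 2^2 + 1; at 3: 3^3 + 1 = 28; next = 27
base 3: 27 = 3^3; at 4: 4^4 = 256; next = 255

255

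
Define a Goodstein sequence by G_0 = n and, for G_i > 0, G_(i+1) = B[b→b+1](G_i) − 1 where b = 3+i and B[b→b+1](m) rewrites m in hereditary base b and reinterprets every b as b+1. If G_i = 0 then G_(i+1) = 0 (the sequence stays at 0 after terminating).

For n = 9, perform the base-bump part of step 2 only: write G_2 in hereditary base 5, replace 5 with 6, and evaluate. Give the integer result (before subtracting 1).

20

9 —HB3→ 3^2 —bump→ 4^2 = 16 —(−1)→ 15
15 —HB4→ 3·4 + 3 —bump→ 3·5 + 3 = 18 —(−1)→ 17
17 —HB5→ 3·5 + 2 —bump→ 3·6 + 2 = 20 —(−1)→ 19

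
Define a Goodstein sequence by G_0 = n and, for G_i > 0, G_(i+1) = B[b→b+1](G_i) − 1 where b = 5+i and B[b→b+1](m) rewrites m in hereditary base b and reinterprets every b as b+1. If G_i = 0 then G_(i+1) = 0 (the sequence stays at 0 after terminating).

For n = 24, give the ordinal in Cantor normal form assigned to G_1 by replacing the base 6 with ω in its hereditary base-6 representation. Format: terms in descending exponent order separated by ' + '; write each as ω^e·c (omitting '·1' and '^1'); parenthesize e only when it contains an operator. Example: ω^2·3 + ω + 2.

i=0: 24 = 4·5 + 4 (b=5); 5→6: 4·6 + 4 = 28; 28−1 = 27
i=1: 27 = 4·6 + 3 (b=6); 6→7: 4·7 + 3 = 31; 31−1 = 30

ω·4 + 3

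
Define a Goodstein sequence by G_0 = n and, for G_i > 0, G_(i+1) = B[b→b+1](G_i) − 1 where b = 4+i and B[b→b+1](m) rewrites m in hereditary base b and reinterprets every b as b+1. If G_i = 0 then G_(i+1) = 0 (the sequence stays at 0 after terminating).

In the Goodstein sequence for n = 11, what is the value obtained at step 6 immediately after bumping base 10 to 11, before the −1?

16

G_0=11  [base 4] 2·4 + 3  →[4↦5]→  2·5 + 3 = 13  −1 ⇒ G_1=12
G_1=12  [base 5] 2·5 + 2  →[5↦6]→  2·6 + 2 = 14  −1 ⇒ G_2=13
G_2=13  [base 6] 2·6 + 1  →[6↦7]→  2·7 + 1 = 15  −1 ⇒ G_3=14
G_3=14  [base 7] 2·7  →[7↦8]→  2·8 = 16  −1 ⇒ G_4=15
G_4=15  [base 8] 8 + 7  →[8↦9]→  9 + 7 = 16  −1 ⇒ G_5=15
G_5=15  [base 9] 9 + 6  →[9↦10]→  10 + 6 = 16  −1 ⇒ G_6=15
G_6=15  [base 10] 10 + 5  →[10↦11]→  11 + 5 = 16  −1 ⇒ G_7=15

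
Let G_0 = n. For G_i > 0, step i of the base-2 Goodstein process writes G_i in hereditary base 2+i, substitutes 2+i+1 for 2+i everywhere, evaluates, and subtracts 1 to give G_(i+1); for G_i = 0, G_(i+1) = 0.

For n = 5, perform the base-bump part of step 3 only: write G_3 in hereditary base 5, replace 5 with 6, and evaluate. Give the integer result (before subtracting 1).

776

(0) 5|_2 = 2^2 + 1 ↦ 3^3 + 1|_3 = 28 ⇒ 27
(1) 27|_3 = 3^3 ↦ 4^4|_4 = 256 ⇒ 255
(2) 255|_4 = 3·4^3 + 3·4^2 + 3·4 + 3 ↦ 3·5^3 + 3·5^2 + 3·5 + 3|_5 = 468 ⇒ 467
(3) 467|_5 = 3·5^3 + 3·5^2 + 3·5 + 2 ↦ 3·6^3 + 3·6^2 + 3·6 + 2|_6 = 776 ⇒ 775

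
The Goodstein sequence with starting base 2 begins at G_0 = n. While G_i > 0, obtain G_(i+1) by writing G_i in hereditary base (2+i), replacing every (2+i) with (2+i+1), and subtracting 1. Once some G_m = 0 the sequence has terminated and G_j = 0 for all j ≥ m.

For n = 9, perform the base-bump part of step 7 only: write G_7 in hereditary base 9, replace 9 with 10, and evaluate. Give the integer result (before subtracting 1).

30000003326

G_0=9  [base 2] 2^(2 + 1) + 1  →[2↦3]→  3^(3 + 1) + 1 = 82  −1 ⇒ G_1=81
G_1=81  [base 3] 3^(3 + 1)  →[3↦4]→  4^(4 + 1) = 1024  −1 ⇒ G_2=1023
G_2=1023  [base 4] 3·4^4 + 3·4^3 + 3·4^2 + 3·4 + 3  →[4↦5]→  3·5^5 + 3·5^3 + 3·5^2 + 3·5 + 3 = 9843  −1 ⇒ G_3=9842
G_3=9842  [base 5] 3·5^5 + 3·5^3 + 3·5^2 + 3·5 + 2  →[5↦6]→  3·6^6 + 3·6^3 + 3·6^2 + 3·6 + 2 = 140744  −1 ⇒ G_4=140743
G_4=140743  [base 6] 3·6^6 + 3·6^3 + 3·6^2 + 3·6 + 1  →[6↦7]→  3·7^7 + 3·7^3 + 3·7^2 + 3·7 + 1 = 2471827  −1 ⇒ G_5=2471826
G_5=2471826  [base 7] 3·7^7 + 3·7^3 + 3·7^2 + 3·7  →[7↦8]→  3·8^8 + 3·8^3 + 3·8^2 + 3·8 = 50333400  −1 ⇒ G_6=50333399
G_6=50333399  [base 8] 3·8^8 + 3·8^3 + 3·8^2 + 2·8 + 7  →[8↦9]→  3·9^9 + 3·9^3 + 3·9^2 + 2·9 + 7 = 1162263922  −1 ⇒ G_7=1162263921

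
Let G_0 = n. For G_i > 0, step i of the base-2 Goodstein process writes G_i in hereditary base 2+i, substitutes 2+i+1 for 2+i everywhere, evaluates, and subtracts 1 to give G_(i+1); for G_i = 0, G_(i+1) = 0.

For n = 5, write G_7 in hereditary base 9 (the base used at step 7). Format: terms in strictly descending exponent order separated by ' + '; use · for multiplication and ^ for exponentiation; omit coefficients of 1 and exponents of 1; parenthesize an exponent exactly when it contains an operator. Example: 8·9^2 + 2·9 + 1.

3·9^3 + 3·9^2 + 2·9 + 6

5 —HB2→ 2^2 + 1 —bump→ 3^3 + 1 = 28 —(−1)→ 27
27 —HB3→ 3^3 —bump→ 4^4 = 256 —(−1)→ 255
255 —HB4→ 3·4^3 + 3·4^2 + 3·4 + 3 —bump→ 3·5^3 + 3·5^2 + 3·5 + 3 = 468 —(−1)→ 467
467 —HB5→ 3·5^3 + 3·5^2 + 3·5 + 2 —bump→ 3·6^3 + 3·6^2 + 3·6 + 2 = 776 —(−1)→ 775
775 —HB6→ 3·6^3 + 3·6^2 + 3·6 + 1 —bump→ 3·7^3 + 3·7^2 + 3·7 + 1 = 1198 —(−1)→ 1197
1197 —HB7→ 3·7^3 + 3·7^2 + 3·7 —bump→ 3·8^3 + 3·8^2 + 3·8 = 1752 —(−1)→ 1751
1751 —HB8→ 3·8^3 + 3·8^2 + 2·8 + 7 —bump→ 3·9^3 + 3·9^2 + 2·9 + 7 = 2455 —(−1)→ 2454
2454 —HB9→ 3·9^3 + 3·9^2 + 2·9 + 6 —bump→ 3·10^3 + 3·10^2 + 2·10 + 6 = 3326 —(−1)→ 3325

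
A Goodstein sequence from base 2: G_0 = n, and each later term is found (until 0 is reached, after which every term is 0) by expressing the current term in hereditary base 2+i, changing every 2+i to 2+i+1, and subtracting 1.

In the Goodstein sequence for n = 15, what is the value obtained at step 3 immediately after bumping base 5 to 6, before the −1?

step 0: 15 = 2^(2 + 1) + 2^2 + 2 + 1; sub 3 for 2: 3^(3 + 1) + 3^3 + 3 + 1; = 112; G_1 = 112−1 = 111
step 1: 111 = 3^(3 + 1) + 3^3 + 3; sub 4 for 3: 4^(4 + 1) + 4^4 + 4; = 1284; G_2 = 1284−1 = 1283
step 2: 1283 = 4^(4 + 1) + 4^4 + 3; sub 5 for 4: 5^(5 + 1) + 5^5 + 3; = 18753; G_3 = 18753−1 = 18752
step 3: 18752 = 5^(5 + 1) + 5^5 + 2; sub 6 for 5: 6^(6 + 1) + 6^6 + 2; = 326594; G_4 = 326594−1 = 326593

326594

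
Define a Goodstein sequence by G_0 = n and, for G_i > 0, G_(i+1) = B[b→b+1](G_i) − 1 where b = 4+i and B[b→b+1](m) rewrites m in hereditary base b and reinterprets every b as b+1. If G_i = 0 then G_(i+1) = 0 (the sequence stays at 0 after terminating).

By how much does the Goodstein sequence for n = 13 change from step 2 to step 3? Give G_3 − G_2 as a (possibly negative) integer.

base 4: 13 = 3·4 + 1; at 5: 3·5 + 1 = 16; next = 15
base 5: 15 = 3·5; at 6: 3·6 = 18; next = 17
base 6: 17 = 2·6 + 5; at 7: 2·7 + 5 = 19; next = 18

1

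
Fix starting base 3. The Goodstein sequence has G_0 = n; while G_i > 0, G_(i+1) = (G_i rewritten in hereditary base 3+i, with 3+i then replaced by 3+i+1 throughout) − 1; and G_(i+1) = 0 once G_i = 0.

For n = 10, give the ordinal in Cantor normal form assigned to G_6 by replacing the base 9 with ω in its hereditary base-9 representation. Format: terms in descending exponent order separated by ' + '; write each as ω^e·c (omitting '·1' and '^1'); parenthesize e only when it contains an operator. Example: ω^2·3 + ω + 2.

ω·4

i=0: 10 = 3^2 + 1 (b=3); 3→4: 4^2 + 1 = 17; 17−1 = 16
i=1: 16 = 4^2 (b=4); 4→5: 5^2 = 25; 25−1 = 24
i=2: 24 = 4·5 + 4 (b=5); 5→6: 4·6 + 4 = 28; 28−1 = 27
i=3: 27 = 4·6 + 3 (b=6); 6→7: 4·7 + 3 = 31; 31−1 = 30
i=4: 30 = 4·7 + 2 (b=7); 7→8: 4·8 + 2 = 34; 34−1 = 33
i=5: 33 = 4·8 + 1 (b=8); 8→9: 4·9 + 1 = 37; 37−1 = 36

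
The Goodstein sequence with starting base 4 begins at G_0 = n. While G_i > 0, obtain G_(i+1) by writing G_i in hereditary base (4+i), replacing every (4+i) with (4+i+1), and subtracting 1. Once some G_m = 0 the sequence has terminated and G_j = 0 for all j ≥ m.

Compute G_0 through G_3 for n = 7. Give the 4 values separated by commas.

i=0: 7 = 4 + 3 (b=4); 4→5: 5 + 3 = 8; 8−1 = 7
i=1: 7 = 5 + 2 (b=5); 5→6: 6 + 2 = 8; 8−1 = 7
i=2: 7 = 6 + 1 (b=6); 6→7: 7 + 1 = 8; 8−1 = 7

7, 7, 7, 7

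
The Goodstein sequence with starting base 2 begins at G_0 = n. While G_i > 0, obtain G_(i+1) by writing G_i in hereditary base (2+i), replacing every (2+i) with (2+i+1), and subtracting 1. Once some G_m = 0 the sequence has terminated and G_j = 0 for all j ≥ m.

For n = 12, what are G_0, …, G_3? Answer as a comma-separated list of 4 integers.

step 0: 12 = 2^(2 + 1) + 2^2; sub 3 for 2: 3^(3 + 1) + 3^3; = 108; G_1 = 108−1 = 107
step 1: 107 = 3^(3 + 1) + 2·3^2 + 2·3 + 2; sub 4 for 3: 4^(4 + 1) + 2·4^2 + 2·4 + 2; = 1066; G_2 = 1066−1 = 1065
step 2: 1065 = 4^(4 + 1) + 2·4^2 + 2·4 + 1; sub 5 for 4: 5^(5 + 1) + 2·5^2 + 2·5 + 1; = 15686; G_3 = 15686−1 = 15685

12, 107, 1065, 15685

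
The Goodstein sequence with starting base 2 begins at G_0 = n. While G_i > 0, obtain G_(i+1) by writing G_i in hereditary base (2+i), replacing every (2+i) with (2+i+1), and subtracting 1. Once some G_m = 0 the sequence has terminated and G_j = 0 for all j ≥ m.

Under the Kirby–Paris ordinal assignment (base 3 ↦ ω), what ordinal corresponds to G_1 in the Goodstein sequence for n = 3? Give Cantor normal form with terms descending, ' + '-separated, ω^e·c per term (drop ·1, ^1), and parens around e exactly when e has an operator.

ω

base 2: 3 = 2 + 1; at 3: 3 + 1 = 4; next = 3
base 3: 3 = 3; at 4: 4 = 4; next = 3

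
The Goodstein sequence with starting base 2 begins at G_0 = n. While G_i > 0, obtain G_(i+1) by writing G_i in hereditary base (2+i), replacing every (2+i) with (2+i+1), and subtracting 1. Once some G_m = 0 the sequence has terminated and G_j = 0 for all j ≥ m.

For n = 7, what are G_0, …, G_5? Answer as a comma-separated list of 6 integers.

7, 30, 259, 3127, 46657, 823543

step 0: 7 = 2^2 + 2 + 1; sub 3 for 2: 3^3 + 3 + 1; = 31; G_1 = 31−1 = 30
step 1: 30 = 3^3 + 3; sub 4 for 3: 4^4 + 4; = 260; G_2 = 260−1 = 259
step 2: 259 = 4^4 + 3; sub 5 for 4: 5^5 + 3; = 3128; G_3 = 3128−1 = 3127
step 3: 3127 = 5^5 + 2; sub 6 for 5: 6^6 + 2; = 46658; G_4 = 46658−1 = 46657
step 4: 46657 = 6^6 + 1; sub 7 for 6: 7^7 + 1; = 823544; G_5 = 823544−1 = 823543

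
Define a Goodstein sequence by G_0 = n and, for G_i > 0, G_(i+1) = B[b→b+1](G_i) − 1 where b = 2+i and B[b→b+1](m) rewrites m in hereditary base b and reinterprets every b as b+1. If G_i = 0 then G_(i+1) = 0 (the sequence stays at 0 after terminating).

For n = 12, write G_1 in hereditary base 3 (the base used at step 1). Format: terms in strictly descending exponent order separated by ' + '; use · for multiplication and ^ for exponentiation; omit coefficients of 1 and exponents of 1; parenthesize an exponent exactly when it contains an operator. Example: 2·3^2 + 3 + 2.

3^(3 + 1) + 2·3^2 + 2·3 + 2

G_0 = 12. HB_2(12) = 2^(2 + 1) + 2^2. Bump = 108. G_1 = 107.
G_1 = 107. HB_3(107) = 3^(3 + 1) + 2·3^2 + 2·3 + 2. Bump = 1066. G_2 = 1065.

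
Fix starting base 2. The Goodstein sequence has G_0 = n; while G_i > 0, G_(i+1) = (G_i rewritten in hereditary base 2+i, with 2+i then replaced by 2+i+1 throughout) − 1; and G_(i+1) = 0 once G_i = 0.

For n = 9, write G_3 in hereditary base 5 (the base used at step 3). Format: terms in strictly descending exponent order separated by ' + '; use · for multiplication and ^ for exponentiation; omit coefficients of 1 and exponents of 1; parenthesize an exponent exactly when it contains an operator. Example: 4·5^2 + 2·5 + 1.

3·5^5 + 3·5^3 + 3·5^2 + 3·5 + 2

i=0: 9 = 2^(2 + 1) + 1 (b=2); 2→3: 3^(3 + 1) + 1 = 82; 82−1 = 81
i=1: 81 = 3^(3 + 1) (b=3); 3→4: 4^(4 + 1) = 1024; 1024−1 = 1023
i=2: 1023 = 3·4^4 + 3·4^3 + 3·4^2 + 3·4 + 3 (b=4); 4→5: 3·5^5 + 3·5^3 + 3·5^2 + 3·5 + 3 = 9843; 9843−1 = 9842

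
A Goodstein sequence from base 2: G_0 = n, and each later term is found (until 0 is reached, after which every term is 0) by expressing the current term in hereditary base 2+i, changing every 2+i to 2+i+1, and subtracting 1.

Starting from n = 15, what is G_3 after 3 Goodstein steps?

18752

i=0: 15 = 2^(2 + 1) + 2^2 + 2 + 1 (b=2); 2→3: 3^(3 + 1) + 3^3 + 3 + 1 = 112; 112−1 = 111
i=1: 111 = 3^(3 + 1) + 3^3 + 3 (b=3); 3→4: 4^(4 + 1) + 4^4 + 4 = 1284; 1284−1 = 1283
i=2: 1283 = 4^(4 + 1) + 4^4 + 3 (b=4); 4→5: 5^(5 + 1) + 5^5 + 3 = 18753; 18753−1 = 18752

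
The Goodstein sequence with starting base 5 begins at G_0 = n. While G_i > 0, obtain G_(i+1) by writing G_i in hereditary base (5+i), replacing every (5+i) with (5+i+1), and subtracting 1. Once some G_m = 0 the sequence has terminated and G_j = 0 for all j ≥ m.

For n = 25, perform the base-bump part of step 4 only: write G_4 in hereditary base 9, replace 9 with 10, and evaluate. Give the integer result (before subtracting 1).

52

(0) 25|_5 = 5^2 ↦ 6^2|_6 = 36 ⇒ 35
(1) 35|_6 = 5·6 + 5 ↦ 5·7 + 5|_7 = 40 ⇒ 39
(2) 39|_7 = 5·7 + 4 ↦ 5·8 + 4|_8 = 44 ⇒ 43
(3) 43|_8 = 5·8 + 3 ↦ 5·9 + 3|_9 = 48 ⇒ 47
(4) 47|_9 = 5·9 + 2 ↦ 5·10 + 2|_10 = 52 ⇒ 51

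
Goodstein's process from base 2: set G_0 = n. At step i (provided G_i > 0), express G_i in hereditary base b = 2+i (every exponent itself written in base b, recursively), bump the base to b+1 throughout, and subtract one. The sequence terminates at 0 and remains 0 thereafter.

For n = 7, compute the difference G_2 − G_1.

229

(0) 7|_2 = 2^2 + 2 + 1 ↦ 3^3 + 3 + 1|_3 = 31 ⇒ 30
(1) 30|_3 = 3^3 + 3 ↦ 4^4 + 4|_4 = 260 ⇒ 259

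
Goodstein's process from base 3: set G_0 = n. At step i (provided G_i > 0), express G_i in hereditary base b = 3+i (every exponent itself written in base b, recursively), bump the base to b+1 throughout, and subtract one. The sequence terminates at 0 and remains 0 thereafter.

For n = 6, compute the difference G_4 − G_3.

0

i=0: 6 = 2·3 (b=3); 3→4: 2·4 = 8; 8−1 = 7
i=1: 7 = 4 + 3 (b=4); 4→5: 5 + 3 = 8; 8−1 = 7
i=2: 7 = 5 + 2 (b=5); 5→6: 6 + 2 = 8; 8−1 = 7
i=3: 7 = 6 + 1 (b=6); 6→7: 7 + 1 = 8; 8−1 = 7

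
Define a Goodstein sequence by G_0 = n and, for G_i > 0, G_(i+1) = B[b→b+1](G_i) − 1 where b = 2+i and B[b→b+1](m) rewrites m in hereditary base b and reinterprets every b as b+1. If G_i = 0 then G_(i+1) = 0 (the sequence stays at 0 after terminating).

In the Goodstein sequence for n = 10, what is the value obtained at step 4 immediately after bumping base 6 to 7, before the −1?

(0) 10|_2 = 2^(2 + 1) + 2 ↦ 3^(3 + 1) + 3|_3 = 84 ⇒ 83
(1) 83|_3 = 3^(3 + 1) + 2 ↦ 4^(4 + 1) + 2|_4 = 1026 ⇒ 1025
(2) 1025|_4 = 4^(4 + 1) + 1 ↦ 5^(5 + 1) + 1|_5 = 15626 ⇒ 15625
(3) 15625|_5 = 5^(5 + 1) ↦ 6^(6 + 1)|_6 = 279936 ⇒ 279935
(4) 279935|_6 = 5·6^6 + 5·6^5 + 5·6^4 + 5·6^3 + 5·6^2 + 5·6 + 5 ↦ 5·7^7 + 5·7^5 + 5·7^4 + 5·7^3 + 5·7^2 + 5·7 + 5|_7 = 4215755 ⇒ 4215754

4215755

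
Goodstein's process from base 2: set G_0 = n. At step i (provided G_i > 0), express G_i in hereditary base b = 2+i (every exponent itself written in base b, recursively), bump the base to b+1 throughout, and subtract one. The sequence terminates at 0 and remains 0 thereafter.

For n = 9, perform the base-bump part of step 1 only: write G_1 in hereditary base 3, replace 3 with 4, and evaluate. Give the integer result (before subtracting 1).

9 —HB2→ 2^(2 + 1) + 1 —bump→ 3^(3 + 1) + 1 = 82 —(−1)→ 81
81 —HB3→ 3^(3 + 1) —bump→ 4^(4 + 1) = 1024 —(−1)→ 1023

1024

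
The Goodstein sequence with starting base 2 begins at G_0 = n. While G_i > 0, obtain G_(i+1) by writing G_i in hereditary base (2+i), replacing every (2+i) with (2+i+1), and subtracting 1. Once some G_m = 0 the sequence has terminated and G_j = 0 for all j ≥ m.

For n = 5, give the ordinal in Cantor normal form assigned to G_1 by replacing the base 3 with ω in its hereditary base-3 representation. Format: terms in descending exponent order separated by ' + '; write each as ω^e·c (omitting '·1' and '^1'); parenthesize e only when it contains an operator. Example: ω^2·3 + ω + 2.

ω^ω

i=0: 5 = 2^2 + 1 (b=2); 2→3: 3^3 + 1 = 28; 28−1 = 27
i=1: 27 = 3^3 (b=3); 3→4: 4^4 = 256; 256−1 = 255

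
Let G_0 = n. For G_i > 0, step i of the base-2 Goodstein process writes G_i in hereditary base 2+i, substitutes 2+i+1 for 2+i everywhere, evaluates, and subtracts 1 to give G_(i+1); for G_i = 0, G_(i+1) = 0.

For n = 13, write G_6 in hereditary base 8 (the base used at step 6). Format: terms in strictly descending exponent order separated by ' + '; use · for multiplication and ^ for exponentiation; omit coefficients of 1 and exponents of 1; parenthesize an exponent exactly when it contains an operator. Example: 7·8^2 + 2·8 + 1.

base 2: 13 = 2^(2 + 1) + 2^2 + 1; at 3: 3^(3 + 1) + 3^3 + 1 = 109; next = 108
base 3: 108 = 3^(3 + 1) + 3^3; at 4: 4^(4 + 1) + 4^4 = 1280; next = 1279
base 4: 1279 = 4^(4 + 1) + 3·4^3 + 3·4^2 + 3·4 + 3; at 5: 5^(5 + 1) + 3·5^3 + 3·5^2 + 3·5 + 3 = 16093; next = 16092
base 5: 16092 = 5^(5 + 1) + 3·5^3 + 3·5^2 + 3·5 + 2; at 6: 6^(6 + 1) + 3·6^3 + 3·6^2 + 3·6 + 2 = 280712; next = 280711
base 6: 280711 = 6^(6 + 1) + 3·6^3 + 3·6^2 + 3·6 + 1; at 7: 7^(7 + 1) + 3·7^3 + 3·7^2 + 3·7 + 1 = 5765999; next = 5765998
base 7: 5765998 = 7^(7 + 1) + 3·7^3 + 3·7^2 + 3·7; at 8: 8^(8 + 1) + 3·8^3 + 3·8^2 + 3·8 = 134219480; next = 134219479
base 8: 134219479 = 8^(8 + 1) + 3·8^3 + 3·8^2 + 2·8 + 7; at 9: 9^(9 + 1) + 3·9^3 + 3·9^2 + 2·9 + 7 = 3486786856; next = 3486786855

8^(8 + 1) + 3·8^3 + 3·8^2 + 2·8 + 7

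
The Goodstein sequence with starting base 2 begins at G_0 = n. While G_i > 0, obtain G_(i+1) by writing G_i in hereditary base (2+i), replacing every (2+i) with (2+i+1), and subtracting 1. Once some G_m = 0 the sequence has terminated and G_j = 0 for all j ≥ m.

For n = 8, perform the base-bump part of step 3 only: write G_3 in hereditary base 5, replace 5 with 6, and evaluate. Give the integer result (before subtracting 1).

base 2: 8 = 2^(2 + 1); at 3: 3^(3 + 1) = 81; next = 80
base 3: 80 = 2·3^3 + 2·3^2 + 2·3 + 2; at 4: 2·4^4 + 2·4^2 + 2·4 + 2 = 554; next = 553
base 4: 553 = 2·4^4 + 2·4^2 + 2·4 + 1; at 5: 2·5^5 + 2·5^2 + 2·5 + 1 = 6311; next = 6310
base 5: 6310 = 2·5^5 + 2·5^2 + 2·5; at 6: 2·6^6 + 2·6^2 + 2·6 = 93396; next = 93395

93396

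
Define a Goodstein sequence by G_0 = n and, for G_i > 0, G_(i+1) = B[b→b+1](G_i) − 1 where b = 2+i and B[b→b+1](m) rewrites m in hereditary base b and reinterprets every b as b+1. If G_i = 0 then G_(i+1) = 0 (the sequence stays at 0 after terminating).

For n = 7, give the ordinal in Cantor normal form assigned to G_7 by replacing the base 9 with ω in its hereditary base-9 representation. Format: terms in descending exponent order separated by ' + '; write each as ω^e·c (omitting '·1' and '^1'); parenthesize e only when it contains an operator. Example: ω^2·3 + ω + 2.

step 0: 7 = 2^2 + 2 + 1; sub 3 for 2: 3^3 + 3 + 1; = 31; G_1 = 31−1 = 30
step 1: 30 = 3^3 + 3; sub 4 for 3: 4^4 + 4; = 260; G_2 = 260−1 = 259
step 2: 259 = 4^4 + 3; sub 5 for 4: 5^5 + 3; = 3128; G_3 = 3128−1 = 3127
step 3: 3127 = 5^5 + 2; sub 6 for 5: 6^6 + 2; = 46658; G_4 = 46658−1 = 46657
step 4: 46657 = 6^6 + 1; sub 7 for 6: 7^7 + 1; = 823544; G_5 = 823544−1 = 823543
step 5: 823543 = 7^7; sub 8 for 7: 8^8; = 16777216; G_6 = 16777216−1 = 16777215
step 6: 16777215 = 7·8^7 + 7·8^6 + 7·8^5 + 7·8^4 + 7·8^3 + 7·8^2 + 7·8 + 7; sub 9 for 8: 7·9^7 + 7·9^6 + 7·9^5 + 7·9^4 + 7·9^3 + 7·9^2 + 7·9 + 7; = 37665880; G_7 = 37665880−1 = 37665879
step 7: 37665879 = 7·9^7 + 7·9^6 + 7·9^5 + 7·9^4 + 7·9^3 + 7·9^2 + 7·9 + 6; sub 10 for 9: 7·10^7 + 7·10^6 + 7·10^5 + 7·10^4 + 7·10^3 + 7·10^2 + 7·10 + 6; = 77777776; G_8 = 77777776−1 = 77777775

ω^7·7 + ω^6·7 + ω^5·7 + ω^4·7 + ω^3·7 + ω^2·7 + ω·7 + 6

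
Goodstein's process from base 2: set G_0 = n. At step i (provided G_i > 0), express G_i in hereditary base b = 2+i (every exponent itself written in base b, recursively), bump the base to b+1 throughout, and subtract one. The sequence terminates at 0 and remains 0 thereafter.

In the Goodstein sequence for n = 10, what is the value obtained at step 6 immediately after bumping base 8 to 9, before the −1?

i=0: 10 = 2^(2 + 1) + 2 (b=2); 2→3: 3^(3 + 1) + 3 = 84; 84−1 = 83
i=1: 83 = 3^(3 + 1) + 2 (b=3); 3→4: 4^(4 + 1) + 2 = 1026; 1026−1 = 1025
i=2: 1025 = 4^(4 + 1) + 1 (b=4); 4→5: 5^(5 + 1) + 1 = 15626; 15626−1 = 15625
i=3: 15625 = 5^(5 + 1) (b=5); 5→6: 6^(6 + 1) = 279936; 279936−1 = 279935
i=4: 279935 = 5·6^6 + 5·6^5 + 5·6^4 + 5·6^3 + 5·6^2 + 5·6 + 5 (b=6); 6→7: 5·7^7 + 5·7^5 + 5·7^4 + 5·7^3 + 5·7^2 + 5·7 + 5 = 4215755; 4215755−1 = 4215754
i=5: 4215754 = 5·7^7 + 5·7^5 + 5·7^4 + 5·7^3 + 5·7^2 + 5·7 + 4 (b=7); 7→8: 5·8^8 + 5·8^5 + 5·8^4 + 5·8^3 + 5·8^2 + 5·8 + 4 = 84073324; 84073324−1 = 84073323

1937434593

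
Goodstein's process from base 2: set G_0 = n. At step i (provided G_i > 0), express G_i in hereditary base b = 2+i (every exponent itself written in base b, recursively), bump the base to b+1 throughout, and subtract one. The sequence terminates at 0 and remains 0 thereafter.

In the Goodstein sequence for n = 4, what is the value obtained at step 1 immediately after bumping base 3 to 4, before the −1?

step 0: 4 = 2^2; sub 3 for 2: 3^3; = 27; G_1 = 27−1 = 26
step 1: 26 = 2·3^2 + 2·3 + 2; sub 4 for 3: 2·4^2 + 2·4 + 2; = 42; G_2 = 42−1 = 41

42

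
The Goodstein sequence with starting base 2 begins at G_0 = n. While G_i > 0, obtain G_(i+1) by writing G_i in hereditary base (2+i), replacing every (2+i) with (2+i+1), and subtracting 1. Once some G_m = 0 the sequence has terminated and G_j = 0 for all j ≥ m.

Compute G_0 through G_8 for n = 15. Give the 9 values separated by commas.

15, 111, 1283, 18752, 326593, 6588344, 150994943, 3524450280, 100077777775

15 —HB2→ 2^(2 + 1) + 2^2 + 2 + 1 —bump→ 3^(3 + 1) + 3^3 + 3 + 1 = 112 —(−1)→ 111
111 —HB3→ 3^(3 + 1) + 3^3 + 3 —bump→ 4^(4 + 1) + 4^4 + 4 = 1284 —(−1)→ 1283
1283 —HB4→ 4^(4 + 1) + 4^4 + 3 —bump→ 5^(5 + 1) + 5^5 + 3 = 18753 —(−1)→ 18752
18752 —HB5→ 5^(5 + 1) + 5^5 + 2 —bump→ 6^(6 + 1) + 6^6 + 2 = 326594 —(−1)→ 326593
326593 —HB6→ 6^(6 + 1) + 6^6 + 1 —bump→ 7^(7 + 1) + 7^7 + 1 = 6588345 —(−1)→ 6588344
6588344 —HB7→ 7^(7 + 1) + 7^7 —bump→ 8^(8 + 1) + 8^8 = 150994944 —(−1)→ 150994943
150994943 —HB8→ 8^(8 + 1) + 7·8^7 + 7·8^6 + 7·8^5 + 7·8^4 + 7·8^3 + 7·8^2 + 7·8 + 7 —bump→ 9^(9 + 1) + 7·9^7 + 7·9^6 + 7·9^5 + 7·9^4 + 7·9^3 + 7·9^2 + 7·9 + 7 = 3524450281 —(−1)→ 3524450280
3524450280 —HB9→ 9^(9 + 1) + 7·9^7 + 7·9^6 + 7·9^5 + 7·9^4 + 7·9^3 + 7·9^2 + 7·9 + 6 —bump→ 10^(10 + 1) + 7·10^7 + 7·10^6 + 7·10^5 + 7·10^4 + 7·10^3 + 7·10^2 + 7·10 + 6 = 100077777776 —(−1)→ 100077777775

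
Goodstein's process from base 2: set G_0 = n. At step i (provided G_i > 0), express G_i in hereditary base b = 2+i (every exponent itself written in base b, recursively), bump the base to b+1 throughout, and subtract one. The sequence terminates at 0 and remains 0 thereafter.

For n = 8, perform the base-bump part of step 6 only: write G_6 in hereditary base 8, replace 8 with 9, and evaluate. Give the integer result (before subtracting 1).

8 —HB2→ 2^(2 + 1) —bump→ 3^(3 + 1) = 81 —(−1)→ 80
80 —HB3→ 2·3^3 + 2·3^2 + 2·3 + 2 —bump→ 2·4^4 + 2·4^2 + 2·4 + 2 = 554 —(−1)→ 553
553 —HB4→ 2·4^4 + 2·4^2 + 2·4 + 1 —bump→ 2·5^5 + 2·5^2 + 2·5 + 1 = 6311 —(−1)→ 6310
6310 —HB5→ 2·5^5 + 2·5^2 + 2·5 —bump→ 2·6^6 + 2·6^2 + 2·6 = 93396 —(−1)→ 93395
93395 —HB6→ 2·6^6 + 2·6^2 + 6 + 5 —bump→ 2·7^7 + 2·7^2 + 7 + 5 = 1647196 —(−1)→ 1647195
1647195 —HB7→ 2·7^7 + 2·7^2 + 7 + 4 —bump→ 2·8^8 + 2·8^2 + 8 + 4 = 33554572 —(−1)→ 33554571
33554571 —HB8→ 2·8^8 + 2·8^2 + 8 + 3 —bump→ 2·9^9 + 2·9^2 + 9 + 3 = 774841152 —(−1)→ 774841151

774841152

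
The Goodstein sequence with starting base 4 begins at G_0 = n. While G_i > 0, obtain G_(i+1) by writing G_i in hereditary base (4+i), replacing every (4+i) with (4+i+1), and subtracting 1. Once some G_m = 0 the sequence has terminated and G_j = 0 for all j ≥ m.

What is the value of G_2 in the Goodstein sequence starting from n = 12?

15

G_0 = 12. HB_4(12) = 3·4. Bump = 15. G_1 = 14.
G_1 = 14. HB_5(14) = 2·5 + 4. Bump = 16. G_2 = 15.
G_2 = 15. HB_6(15) = 2·6 + 3. Bump = 17. G_3 = 16.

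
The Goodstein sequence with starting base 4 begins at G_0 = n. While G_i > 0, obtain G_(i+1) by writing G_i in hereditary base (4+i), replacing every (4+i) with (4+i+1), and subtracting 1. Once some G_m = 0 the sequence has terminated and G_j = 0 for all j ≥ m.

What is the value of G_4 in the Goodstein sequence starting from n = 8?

9

8 —HB4→ 2·4 —bump→ 2·5 = 10 —(−1)→ 9
9 —HB5→ 5 + 4 —bump→ 6 + 4 = 10 —(−1)→ 9
9 —HB6→ 6 + 3 —bump→ 7 + 3 = 10 —(−1)→ 9
9 —HB7→ 7 + 2 —bump→ 8 + 2 = 10 —(−1)→ 9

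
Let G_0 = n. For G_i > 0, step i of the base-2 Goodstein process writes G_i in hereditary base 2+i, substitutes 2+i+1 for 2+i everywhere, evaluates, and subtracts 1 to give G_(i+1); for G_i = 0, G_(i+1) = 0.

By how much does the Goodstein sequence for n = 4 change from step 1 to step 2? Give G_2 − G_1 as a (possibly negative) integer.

G_0=4  [base 2] 2^2  →[2↦3]→  3^3 = 27  −1 ⇒ G_1=26
G_1=26  [base 3] 2·3^2 + 2·3 + 2  →[3↦4]→  2·4^2 + 2·4 + 2 = 42  −1 ⇒ G_2=41

15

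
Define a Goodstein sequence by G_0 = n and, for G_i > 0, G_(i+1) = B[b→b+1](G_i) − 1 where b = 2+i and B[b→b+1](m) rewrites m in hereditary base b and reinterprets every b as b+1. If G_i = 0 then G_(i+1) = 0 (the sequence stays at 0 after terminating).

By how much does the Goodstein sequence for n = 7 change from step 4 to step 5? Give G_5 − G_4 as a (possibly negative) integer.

776886

G_0=7  [base 2] 2^2 + 2 + 1  →[2↦3]→  3^3 + 3 + 1 = 31  −1 ⇒ G_1=30
G_1=30  [base 3] 3^3 + 3  →[3↦4]→  4^4 + 4 = 260  −1 ⇒ G_2=259
G_2=259  [base 4] 4^4 + 3  →[4↦5]→  5^5 + 3 = 3128  −1 ⇒ G_3=3127
G_3=3127  [base 5] 5^5 + 2  →[5↦6]→  6^6 + 2 = 46658  −1 ⇒ G_4=46657
G_4=46657  [base 6] 6^6 + 1  →[6↦7]→  7^7 + 1 = 823544  −1 ⇒ G_5=823543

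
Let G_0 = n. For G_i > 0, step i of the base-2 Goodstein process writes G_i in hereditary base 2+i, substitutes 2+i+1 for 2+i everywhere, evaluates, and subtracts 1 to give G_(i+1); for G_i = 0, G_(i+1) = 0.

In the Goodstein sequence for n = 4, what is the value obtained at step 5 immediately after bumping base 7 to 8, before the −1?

G_0=4  [base 2] 2^2  →[2↦3]→  3^3 = 27  −1 ⇒ G_1=26
G_1=26  [base 3] 2·3^2 + 2·3 + 2  →[3↦4]→  2·4^2 + 2·4 + 2 = 42  −1 ⇒ G_2=41
G_2=41  [base 4] 2·4^2 + 2·4 + 1  →[4↦5]→  2·5^2 + 2·5 + 1 = 61  −1 ⇒ G_3=60
G_3=60  [base 5] 2·5^2 + 2·5  →[5↦6]→  2·6^2 + 2·6 = 84  −1 ⇒ G_4=83
G_4=83  [base 6] 2·6^2 + 6 + 5  →[6↦7]→  2·7^2 + 7 + 5 = 110  −1 ⇒ G_5=109
G_5=109  [base 7] 2·7^2 + 7 + 4  →[7↦8]→  2·8^2 + 8 + 4 = 140  −1 ⇒ G_6=139

140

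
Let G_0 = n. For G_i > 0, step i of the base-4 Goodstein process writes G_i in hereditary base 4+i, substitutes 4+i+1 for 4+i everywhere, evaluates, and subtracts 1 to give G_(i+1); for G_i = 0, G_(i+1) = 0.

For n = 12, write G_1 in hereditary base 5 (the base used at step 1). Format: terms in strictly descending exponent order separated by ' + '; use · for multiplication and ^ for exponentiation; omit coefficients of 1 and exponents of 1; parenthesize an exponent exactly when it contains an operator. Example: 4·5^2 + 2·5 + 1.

2·5 + 4

i=0: 12 = 3·4 (b=4); 4→5: 3·5 = 15; 15−1 = 14
i=1: 14 = 2·5 + 4 (b=5); 5→6: 2·6 + 4 = 16; 16−1 = 15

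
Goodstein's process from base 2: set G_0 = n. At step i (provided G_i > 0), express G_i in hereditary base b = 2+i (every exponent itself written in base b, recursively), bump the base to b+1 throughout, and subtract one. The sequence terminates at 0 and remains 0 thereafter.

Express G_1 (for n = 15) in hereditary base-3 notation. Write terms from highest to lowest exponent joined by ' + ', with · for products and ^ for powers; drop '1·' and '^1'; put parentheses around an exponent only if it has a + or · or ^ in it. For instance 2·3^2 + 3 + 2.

3^(3 + 1) + 3^3 + 3

base 2: 15 = 2^(2 + 1) + 2^2 + 2 + 1; at 3: 3^(3 + 1) + 3^3 + 3 + 1 = 112; next = 111
base 3: 111 = 3^(3 + 1) + 3^3 + 3; at 4: 4^(4 + 1) + 4^4 + 4 = 1284; next = 1283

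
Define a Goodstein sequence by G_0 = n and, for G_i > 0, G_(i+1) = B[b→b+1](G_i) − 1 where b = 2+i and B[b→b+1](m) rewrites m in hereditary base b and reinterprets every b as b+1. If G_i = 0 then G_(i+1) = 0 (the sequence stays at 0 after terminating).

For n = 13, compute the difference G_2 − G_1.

1171

[0] 13 ≡ 2^(2 + 1) + 2^2 + 1 (base 2). Lift 3: 109. −1: 108.
[1] 108 ≡ 3^(3 + 1) + 3^3 (base 3). Lift 4: 1280. −1: 1279.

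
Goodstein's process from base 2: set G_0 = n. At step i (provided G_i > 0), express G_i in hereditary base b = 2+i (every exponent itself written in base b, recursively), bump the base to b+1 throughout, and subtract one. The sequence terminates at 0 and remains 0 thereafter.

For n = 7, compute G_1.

step 0: 7 = 2^2 + 2 + 1; sub 3 for 2: 3^3 + 3 + 1; = 31; G_1 = 31−1 = 30
step 1: 30 = 3^3 + 3; sub 4 for 3: 4^4 + 4; = 260; G_2 = 260−1 = 259

30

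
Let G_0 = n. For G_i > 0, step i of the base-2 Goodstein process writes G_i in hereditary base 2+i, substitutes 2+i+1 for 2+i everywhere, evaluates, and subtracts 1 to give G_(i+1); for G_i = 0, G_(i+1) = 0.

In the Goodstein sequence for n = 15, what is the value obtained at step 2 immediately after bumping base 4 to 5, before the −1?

G_0=15  [base 2] 2^(2 + 1) + 2^2 + 2 + 1  →[2↦3]→  3^(3 + 1) + 3^3 + 3 + 1 = 112  −1 ⇒ G_1=111
G_1=111  [base 3] 3^(3 + 1) + 3^3 + 3  →[3↦4]→  4^(4 + 1) + 4^4 + 4 = 1284  −1 ⇒ G_2=1283
G_2=1283  [base 4] 4^(4 + 1) + 4^4 + 3  →[4↦5]→  5^(5 + 1) + 5^5 + 3 = 18753  −1 ⇒ G_3=18752

18753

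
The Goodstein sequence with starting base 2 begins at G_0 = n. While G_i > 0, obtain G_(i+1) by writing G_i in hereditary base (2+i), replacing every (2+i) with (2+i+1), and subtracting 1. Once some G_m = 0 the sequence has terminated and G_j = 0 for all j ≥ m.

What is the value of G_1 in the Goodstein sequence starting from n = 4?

26

G_0 = 4. HB_2(4) = 2^2. Bump = 27. G_1 = 26.
G_1 = 26. HB_3(26) = 2·3^2 + 2·3 + 2. Bump = 42. G_2 = 41.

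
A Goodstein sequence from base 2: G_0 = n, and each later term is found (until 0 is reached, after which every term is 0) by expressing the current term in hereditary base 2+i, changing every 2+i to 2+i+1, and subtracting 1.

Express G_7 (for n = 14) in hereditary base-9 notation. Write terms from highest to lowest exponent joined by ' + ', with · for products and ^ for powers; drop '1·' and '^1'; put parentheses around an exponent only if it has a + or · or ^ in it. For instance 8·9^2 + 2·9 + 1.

9^(9 + 1) + 5·9^5 + 5·9^4 + 5·9^3 + 5·9^2 + 5·9 + 2

G_0 = 14. HB_2(14) = 2^(2 + 1) + 2^2 + 2. Bump = 111. G_1 = 110.
G_1 = 110. HB_3(110) = 3^(3 + 1) + 3^3 + 2. Bump = 1282. G_2 = 1281.
G_2 = 1281. HB_4(1281) = 4^(4 + 1) + 4^4 + 1. Bump = 18751. G_3 = 18750.
G_3 = 18750. HB_5(18750) = 5^(5 + 1) + 5^5. Bump = 326592. G_4 = 326591.
G_4 = 326591. HB_6(326591) = 6^(6 + 1) + 5·6^5 + 5·6^4 + 5·6^3 + 5·6^2 + 5·6 + 5. Bump = 5862841. G_5 = 5862840.
G_5 = 5862840. HB_7(5862840) = 7^(7 + 1) + 5·7^5 + 5·7^4 + 5·7^3 + 5·7^2 + 5·7 + 4. Bump = 134404972. G_6 = 134404971.
G_6 = 134404971. HB_8(134404971) = 8^(8 + 1) + 5·8^5 + 5·8^4 + 5·8^3 + 5·8^2 + 5·8 + 3. Bump = 3487116549. G_7 = 3487116548.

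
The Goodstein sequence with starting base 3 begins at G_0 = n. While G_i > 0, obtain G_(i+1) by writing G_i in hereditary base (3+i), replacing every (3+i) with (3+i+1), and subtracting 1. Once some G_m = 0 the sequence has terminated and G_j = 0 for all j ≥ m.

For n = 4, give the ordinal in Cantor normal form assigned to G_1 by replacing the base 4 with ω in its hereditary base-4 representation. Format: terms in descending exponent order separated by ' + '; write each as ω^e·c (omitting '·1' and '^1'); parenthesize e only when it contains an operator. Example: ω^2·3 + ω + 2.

(0) 4|_3 = 3 + 1 ↦ 4 + 1|_4 = 5 ⇒ 4
(1) 4|_4 = 4 ↦ 5|_5 = 5 ⇒ 4

ω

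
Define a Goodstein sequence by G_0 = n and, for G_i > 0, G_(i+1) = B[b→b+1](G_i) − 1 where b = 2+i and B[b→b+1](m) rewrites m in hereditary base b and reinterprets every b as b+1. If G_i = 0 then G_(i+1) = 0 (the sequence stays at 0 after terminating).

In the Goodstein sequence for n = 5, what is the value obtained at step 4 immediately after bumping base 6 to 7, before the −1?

step 0: 5 = 2^2 + 1; sub 3 for 2: 3^3 + 1; = 28; G_1 = 28−1 = 27
step 1: 27 = 3^3; sub 4 for 3: 4^4; = 256; G_2 = 256−1 = 255
step 2: 255 = 3·4^3 + 3·4^2 + 3·4 + 3; sub 5 for 4: 3·5^3 + 3·5^2 + 3·5 + 3; = 468; G_3 = 468−1 = 467
step 3: 467 = 3·5^3 + 3·5^2 + 3·5 + 2; sub 6 for 5: 3·6^3 + 3·6^2 + 3·6 + 2; = 776; G_4 = 776−1 = 775
step 4: 775 = 3·6^3 + 3·6^2 + 3·6 + 1; sub 7 for 6: 3·7^3 + 3·7^2 + 3·7 + 1; = 1198; G_5 = 1198−1 = 1197

1198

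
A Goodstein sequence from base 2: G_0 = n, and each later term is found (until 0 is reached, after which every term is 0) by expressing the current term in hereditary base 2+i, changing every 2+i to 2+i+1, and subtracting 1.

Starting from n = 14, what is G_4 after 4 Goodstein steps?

326591

i=0: 14 = 2^(2 + 1) + 2^2 + 2 (b=2); 2→3: 3^(3 + 1) + 3^3 + 3 = 111; 111−1 = 110
i=1: 110 = 3^(3 + 1) + 3^3 + 2 (b=3); 3→4: 4^(4 + 1) + 4^4 + 2 = 1282; 1282−1 = 1281
i=2: 1281 = 4^(4 + 1) + 4^4 + 1 (b=4); 4→5: 5^(5 + 1) + 5^5 + 1 = 18751; 18751−1 = 18750
i=3: 18750 = 5^(5 + 1) + 5^5 (b=5); 5→6: 6^(6 + 1) + 6^6 = 326592; 326592−1 = 326591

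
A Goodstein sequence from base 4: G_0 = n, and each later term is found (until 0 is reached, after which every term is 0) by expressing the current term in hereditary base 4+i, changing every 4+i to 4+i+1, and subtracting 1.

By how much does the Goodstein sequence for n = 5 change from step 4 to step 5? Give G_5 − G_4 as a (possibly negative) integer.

G_0 = 5. HB_4(5) = 4 + 1. Bump = 6. G_1 = 5.
G_1 = 5. HB_5(5) = 5. Bump = 6. G_2 = 5.
G_2 = 5. HB_6(5) = 5. Bump = 5. G_3 = 4.
G_3 = 4. HB_7(4) = 4. Bump = 4. G_4 = 3.
G_4 = 3. HB_8(3) = 3. Bump = 3. G_5 = 2.

-1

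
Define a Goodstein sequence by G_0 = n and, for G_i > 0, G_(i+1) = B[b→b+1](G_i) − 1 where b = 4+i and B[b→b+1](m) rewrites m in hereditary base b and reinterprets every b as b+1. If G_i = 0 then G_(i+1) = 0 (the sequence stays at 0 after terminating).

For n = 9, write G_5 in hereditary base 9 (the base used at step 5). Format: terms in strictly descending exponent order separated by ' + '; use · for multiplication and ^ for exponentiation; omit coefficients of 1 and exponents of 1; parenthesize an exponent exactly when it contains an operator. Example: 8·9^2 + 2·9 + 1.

9 + 2

[0] 9 ≡ 2·4 + 1 (base 4). Lift 5: 11. −1: 10.
[1] 10 ≡ 2·5 (base 5). Lift 6: 12. −1: 11.
[2] 11 ≡ 6 + 5 (base 6). Lift 7: 12. −1: 11.
[3] 11 ≡ 7 + 4 (base 7). Lift 8: 12. −1: 11.
[4] 11 ≡ 8 + 3 (base 8). Lift 9: 12. −1: 11.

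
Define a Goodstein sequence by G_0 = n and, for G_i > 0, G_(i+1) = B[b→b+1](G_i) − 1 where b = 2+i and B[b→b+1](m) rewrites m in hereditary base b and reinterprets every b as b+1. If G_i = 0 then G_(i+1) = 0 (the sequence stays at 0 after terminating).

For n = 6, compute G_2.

base 2: 6 = 2^2 + 2; at 3: 3^3 + 3 = 30; next = 29
base 3: 29 = 3^3 + 2; at 4: 4^4 + 2 = 258; next = 257
base 4: 257 = 4^4 + 1; at 5: 5^5 + 1 = 3126; next = 3125

257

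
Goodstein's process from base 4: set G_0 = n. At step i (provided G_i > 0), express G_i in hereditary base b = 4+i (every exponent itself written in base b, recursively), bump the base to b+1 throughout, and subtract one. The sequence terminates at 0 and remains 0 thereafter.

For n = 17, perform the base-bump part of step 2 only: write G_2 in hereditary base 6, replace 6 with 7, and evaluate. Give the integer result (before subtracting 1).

[0] 17 ≡ 4^2 + 1 (base 4). Lift 5: 26. −1: 25.
[1] 25 ≡ 5^2 (base 5). Lift 6: 36. −1: 35.
[2] 35 ≡ 5·6 + 5 (base 6). Lift 7: 40. −1: 39.

40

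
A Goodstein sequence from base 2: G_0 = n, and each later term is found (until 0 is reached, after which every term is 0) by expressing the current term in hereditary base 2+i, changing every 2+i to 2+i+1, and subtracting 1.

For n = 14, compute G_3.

18750

base 2: 14 = 2^(2 + 1) + 2^2 + 2; at 3: 3^(3 + 1) + 3^3 + 3 = 111; next = 110
base 3: 110 = 3^(3 + 1) + 3^3 + 2; at 4: 4^(4 + 1) + 4^4 + 2 = 1282; next = 1281
base 4: 1281 = 4^(4 + 1) + 4^4 + 1; at 5: 5^(5 + 1) + 5^5 + 1 = 18751; next = 18750
base 5: 18750 = 5^(5 + 1) + 5^5; at 6: 6^(6 + 1) + 6^6 = 326592; next = 326591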